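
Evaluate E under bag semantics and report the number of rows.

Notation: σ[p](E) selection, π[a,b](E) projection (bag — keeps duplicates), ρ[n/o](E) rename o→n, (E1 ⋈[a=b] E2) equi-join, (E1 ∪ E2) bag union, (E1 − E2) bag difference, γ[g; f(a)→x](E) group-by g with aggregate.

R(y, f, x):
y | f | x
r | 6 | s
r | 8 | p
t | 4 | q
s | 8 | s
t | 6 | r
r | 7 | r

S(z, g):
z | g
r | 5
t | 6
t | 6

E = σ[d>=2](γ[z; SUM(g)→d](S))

Per-node cardinality:
  S → 3
  γ[z; SUM(g)→d](S) → 2
  σ[d>=2](γ[z; SUM(g)→d](S)) → 2

|E| = 2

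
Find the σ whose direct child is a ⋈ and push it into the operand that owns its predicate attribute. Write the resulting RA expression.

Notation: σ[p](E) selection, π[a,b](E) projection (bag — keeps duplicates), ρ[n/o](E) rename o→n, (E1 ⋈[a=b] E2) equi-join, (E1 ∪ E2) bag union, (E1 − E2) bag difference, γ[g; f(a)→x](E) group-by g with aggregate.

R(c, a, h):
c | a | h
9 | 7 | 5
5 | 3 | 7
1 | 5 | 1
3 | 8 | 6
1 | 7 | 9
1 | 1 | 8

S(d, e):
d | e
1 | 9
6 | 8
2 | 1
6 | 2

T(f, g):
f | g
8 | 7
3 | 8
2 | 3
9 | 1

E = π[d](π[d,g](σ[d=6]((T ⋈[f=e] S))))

σ filters on d, owned by the right side.
E' = π[d](π[d,g]((T ⋈[f=e] σ[d=6](S))))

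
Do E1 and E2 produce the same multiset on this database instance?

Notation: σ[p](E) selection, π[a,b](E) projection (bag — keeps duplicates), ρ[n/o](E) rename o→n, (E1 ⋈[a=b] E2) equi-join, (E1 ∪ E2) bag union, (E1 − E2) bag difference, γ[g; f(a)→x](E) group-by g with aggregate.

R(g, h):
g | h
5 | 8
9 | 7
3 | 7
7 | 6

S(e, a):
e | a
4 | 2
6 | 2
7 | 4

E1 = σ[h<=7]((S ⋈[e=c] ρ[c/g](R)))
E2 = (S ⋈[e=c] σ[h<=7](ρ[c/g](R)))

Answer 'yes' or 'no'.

E1 per-node cardinality:
  S → 3
  R → 4
  ρ[c/g](R) → 4
  (S ⋈[e=c] ρ[c/g](R)) → 1
  σ[h<=7]((S ⋈[e=c] ρ[c/g](R))) → 1
E2 per-node cardinality:
  S → 3
  R → 4
  ρ[c/g](R) → 4
  σ[h<=7](ρ[c/g](R)) → 3
  (S ⋈[e=c] σ[h<=7](ρ[c/g](R))) → 1

E1 and E2 produce the same multiset:
e | a | c | h
7 | 4 | 7 | 6

yes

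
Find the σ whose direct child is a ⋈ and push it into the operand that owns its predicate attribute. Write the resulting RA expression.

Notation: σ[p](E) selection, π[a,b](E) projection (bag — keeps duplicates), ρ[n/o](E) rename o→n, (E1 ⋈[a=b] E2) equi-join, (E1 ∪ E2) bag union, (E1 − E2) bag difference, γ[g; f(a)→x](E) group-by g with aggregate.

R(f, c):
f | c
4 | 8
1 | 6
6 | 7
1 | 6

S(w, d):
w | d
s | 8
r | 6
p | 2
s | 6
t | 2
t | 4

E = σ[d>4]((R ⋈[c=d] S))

σ filters on d, owned by the right side.
E' = (R ⋈[c=d] σ[d>4](S))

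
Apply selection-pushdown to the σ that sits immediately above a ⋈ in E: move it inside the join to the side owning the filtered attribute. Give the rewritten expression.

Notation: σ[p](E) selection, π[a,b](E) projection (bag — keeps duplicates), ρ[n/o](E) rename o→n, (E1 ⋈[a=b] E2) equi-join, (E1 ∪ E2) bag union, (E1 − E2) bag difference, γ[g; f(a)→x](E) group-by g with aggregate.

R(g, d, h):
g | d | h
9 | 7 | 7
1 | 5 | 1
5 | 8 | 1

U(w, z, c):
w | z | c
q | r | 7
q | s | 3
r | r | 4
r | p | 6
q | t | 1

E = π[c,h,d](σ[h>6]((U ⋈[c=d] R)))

σ filters on h, owned by the right side.
E' = π[c,h,d]((U ⋈[c=d] σ[h>6](R)))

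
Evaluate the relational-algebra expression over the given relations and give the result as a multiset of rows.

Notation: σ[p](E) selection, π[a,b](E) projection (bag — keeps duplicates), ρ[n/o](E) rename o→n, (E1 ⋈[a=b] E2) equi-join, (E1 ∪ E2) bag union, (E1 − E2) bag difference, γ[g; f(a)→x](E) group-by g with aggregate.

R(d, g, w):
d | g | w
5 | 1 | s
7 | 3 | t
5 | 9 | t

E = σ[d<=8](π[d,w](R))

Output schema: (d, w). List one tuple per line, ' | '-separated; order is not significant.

Stepwise |·|:
  R → 3
  π[d,w](R) → 3
  σ[d<=8](π[d,w](R)) → 3

== RESULT ==
d | w
5 | s
5 | t
7 | t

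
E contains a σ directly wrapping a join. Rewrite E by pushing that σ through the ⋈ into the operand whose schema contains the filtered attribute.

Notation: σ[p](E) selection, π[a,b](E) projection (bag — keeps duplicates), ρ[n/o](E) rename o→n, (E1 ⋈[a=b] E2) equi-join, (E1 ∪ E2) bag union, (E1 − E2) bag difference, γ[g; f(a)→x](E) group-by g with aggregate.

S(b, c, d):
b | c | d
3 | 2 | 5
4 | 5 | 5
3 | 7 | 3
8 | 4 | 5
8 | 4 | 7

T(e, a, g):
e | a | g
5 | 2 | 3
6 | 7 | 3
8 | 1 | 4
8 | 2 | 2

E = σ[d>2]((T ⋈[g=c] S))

σ filters on d, owned by the right side.
E' = (T ⋈[g=c] σ[d>2](S))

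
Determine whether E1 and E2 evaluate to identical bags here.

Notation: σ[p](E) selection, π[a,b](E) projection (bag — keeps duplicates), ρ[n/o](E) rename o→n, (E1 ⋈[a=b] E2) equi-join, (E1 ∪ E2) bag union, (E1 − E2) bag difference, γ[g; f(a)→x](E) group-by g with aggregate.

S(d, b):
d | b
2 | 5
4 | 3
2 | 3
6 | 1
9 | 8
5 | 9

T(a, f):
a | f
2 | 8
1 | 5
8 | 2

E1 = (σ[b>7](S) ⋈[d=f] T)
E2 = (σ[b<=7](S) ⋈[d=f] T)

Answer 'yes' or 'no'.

E1 subexpression sizes:
  S → 6
  σ[b>7](S) → 2
  T → 3
  (σ[b>7](S) ⋈[d=f] T) → 1
E2 subexpression sizes:
  S → 6
  σ[b<=7](S) → 4
  T → 3
  (σ[b<=7](S) ⋈[d=f] T) → 2

E1 result:
d | b | a | f
5 | 9 | 1 | 5
E2 result:
d | b | a | f
2 | 3 | 8 | 2
2 | 5 | 8 | 2
Witness: (5, 9, 1, 5) appears 1× in E1 but 0× in E2.

no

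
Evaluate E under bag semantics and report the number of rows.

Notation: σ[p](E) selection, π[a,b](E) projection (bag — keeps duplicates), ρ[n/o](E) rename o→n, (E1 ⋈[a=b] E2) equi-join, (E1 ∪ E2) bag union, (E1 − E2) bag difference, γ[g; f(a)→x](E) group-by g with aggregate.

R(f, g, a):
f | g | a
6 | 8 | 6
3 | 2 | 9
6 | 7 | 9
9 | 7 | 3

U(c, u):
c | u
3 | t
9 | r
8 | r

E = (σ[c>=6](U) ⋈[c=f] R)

Per-node cardinality:
  U → 3
  σ[c>=6](U) → 2
  R → 4
  (σ[c>=6](U) ⋈[c=f] R) → 1

|E| = 1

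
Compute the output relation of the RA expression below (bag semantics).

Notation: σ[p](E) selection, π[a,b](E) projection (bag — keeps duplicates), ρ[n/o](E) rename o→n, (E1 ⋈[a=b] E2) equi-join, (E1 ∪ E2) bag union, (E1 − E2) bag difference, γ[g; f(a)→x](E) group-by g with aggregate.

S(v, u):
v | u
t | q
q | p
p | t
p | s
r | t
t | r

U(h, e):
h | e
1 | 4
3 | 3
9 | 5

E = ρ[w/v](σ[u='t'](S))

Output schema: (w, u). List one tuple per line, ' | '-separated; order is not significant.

Row counts bottom-up:
  S → 6
  σ[u='t'](S) → 2
  ρ[w/v](σ[u='t'](S)) → 2

== RESULT ==
w | u
p | t
r | t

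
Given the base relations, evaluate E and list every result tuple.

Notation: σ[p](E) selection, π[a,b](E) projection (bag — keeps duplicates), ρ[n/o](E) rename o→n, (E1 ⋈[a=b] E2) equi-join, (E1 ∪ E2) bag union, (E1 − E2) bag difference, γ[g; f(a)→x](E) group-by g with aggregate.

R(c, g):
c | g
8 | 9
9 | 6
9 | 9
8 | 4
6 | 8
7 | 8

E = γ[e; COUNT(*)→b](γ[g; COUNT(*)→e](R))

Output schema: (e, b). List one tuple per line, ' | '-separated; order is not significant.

Stepwise |·|:
  R → 6
  γ[g; COUNT(*)→e](R) → 4
  γ[e; COUNT(*)→b](γ[g; COUNT(*)→e](R)) → 2

== RESULT ==
e | b
1 | 2
2 | 2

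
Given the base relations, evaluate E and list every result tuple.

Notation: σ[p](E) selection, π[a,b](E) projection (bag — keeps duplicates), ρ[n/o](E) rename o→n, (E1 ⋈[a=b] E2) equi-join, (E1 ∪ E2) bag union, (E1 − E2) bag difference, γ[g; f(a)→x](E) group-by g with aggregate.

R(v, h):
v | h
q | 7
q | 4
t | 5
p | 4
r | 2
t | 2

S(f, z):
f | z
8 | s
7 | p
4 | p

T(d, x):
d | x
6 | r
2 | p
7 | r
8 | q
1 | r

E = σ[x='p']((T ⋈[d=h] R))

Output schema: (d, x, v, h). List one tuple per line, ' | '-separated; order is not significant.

Per-node cardinality:
  T → 5
  R → 6
  (T ⋈[d=h] R) → 3
  σ[x='p']((T ⋈[d=h] R)) → 2

== RESULT ==
d | x | v | h
2 | p | r | 2
2 | p | t | 2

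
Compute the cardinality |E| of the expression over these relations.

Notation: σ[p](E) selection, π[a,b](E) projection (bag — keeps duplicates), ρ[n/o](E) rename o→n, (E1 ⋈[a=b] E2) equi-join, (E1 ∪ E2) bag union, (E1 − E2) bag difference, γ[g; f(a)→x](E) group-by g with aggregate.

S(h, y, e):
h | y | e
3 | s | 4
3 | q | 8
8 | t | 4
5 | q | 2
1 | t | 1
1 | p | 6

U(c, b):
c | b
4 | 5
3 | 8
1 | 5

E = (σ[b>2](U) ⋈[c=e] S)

Per-node cardinality:
  U → 3
  σ[b>2](U) → 3
  S → 6
  (σ[b>2](U) ⋈[c=e] S) → 3

|E| = 3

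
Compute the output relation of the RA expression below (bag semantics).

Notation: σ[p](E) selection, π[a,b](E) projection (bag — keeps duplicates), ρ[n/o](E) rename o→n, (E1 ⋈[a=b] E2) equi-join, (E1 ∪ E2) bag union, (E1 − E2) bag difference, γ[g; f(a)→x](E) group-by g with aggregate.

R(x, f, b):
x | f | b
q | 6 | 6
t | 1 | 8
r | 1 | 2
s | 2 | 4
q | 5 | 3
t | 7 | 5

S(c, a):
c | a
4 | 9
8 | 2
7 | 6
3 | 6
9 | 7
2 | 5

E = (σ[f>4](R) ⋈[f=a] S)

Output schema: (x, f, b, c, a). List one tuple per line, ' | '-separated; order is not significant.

Stepwise |·|:
  R → 6
  σ[f>4](R) → 3
  S → 6
  (σ[f>4](R) ⋈[f=a] S) → 4

== RESULT ==
x | f | b | c | a
q | 5 | 3 | 2 | 5
q | 6 | 6 | 3 | 6
q | 6 | 6 | 7 | 6
t | 7 | 5 | 9 | 7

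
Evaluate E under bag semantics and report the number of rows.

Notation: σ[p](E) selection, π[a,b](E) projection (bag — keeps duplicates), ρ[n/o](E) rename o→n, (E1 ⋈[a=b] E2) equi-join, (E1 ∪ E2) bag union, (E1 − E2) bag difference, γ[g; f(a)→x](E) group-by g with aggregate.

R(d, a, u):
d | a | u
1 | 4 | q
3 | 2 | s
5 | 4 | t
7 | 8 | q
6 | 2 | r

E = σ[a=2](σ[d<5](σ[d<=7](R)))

Stepwise |·|:
  R → 5
  σ[d<=7](R) → 5
  σ[d<5](σ[d<=7](R)) → 2
  σ[a=2](σ[d<5](σ[d<=7](R))) → 1

|E| = 1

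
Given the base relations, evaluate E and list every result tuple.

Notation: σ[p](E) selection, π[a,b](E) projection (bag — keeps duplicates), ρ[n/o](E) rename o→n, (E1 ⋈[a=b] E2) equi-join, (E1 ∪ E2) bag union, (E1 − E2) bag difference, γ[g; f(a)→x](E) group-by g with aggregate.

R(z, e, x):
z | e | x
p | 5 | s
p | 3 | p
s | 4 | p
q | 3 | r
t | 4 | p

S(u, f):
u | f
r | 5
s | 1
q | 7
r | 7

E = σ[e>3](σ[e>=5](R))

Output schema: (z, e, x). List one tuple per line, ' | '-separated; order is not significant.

Stepwise |·|:
  R → 5
  σ[e>=5](R) → 1
  σ[e>3](σ[e>=5](R)) → 1

== RESULT ==
z | e | x
p | 5 | s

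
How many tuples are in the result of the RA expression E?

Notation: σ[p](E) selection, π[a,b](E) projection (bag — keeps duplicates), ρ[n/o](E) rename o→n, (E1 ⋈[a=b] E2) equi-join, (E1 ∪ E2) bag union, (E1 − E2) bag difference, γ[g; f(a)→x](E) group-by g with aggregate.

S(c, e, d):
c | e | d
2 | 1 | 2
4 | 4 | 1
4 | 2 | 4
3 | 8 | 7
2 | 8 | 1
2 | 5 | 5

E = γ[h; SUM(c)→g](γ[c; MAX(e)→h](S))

Subexpression sizes:
  S → 6
  γ[c; MAX(e)→h](S) → 3
  γ[h; SUM(c)→g](γ[c; MAX(e)→h](S)) → 2

|E| = 2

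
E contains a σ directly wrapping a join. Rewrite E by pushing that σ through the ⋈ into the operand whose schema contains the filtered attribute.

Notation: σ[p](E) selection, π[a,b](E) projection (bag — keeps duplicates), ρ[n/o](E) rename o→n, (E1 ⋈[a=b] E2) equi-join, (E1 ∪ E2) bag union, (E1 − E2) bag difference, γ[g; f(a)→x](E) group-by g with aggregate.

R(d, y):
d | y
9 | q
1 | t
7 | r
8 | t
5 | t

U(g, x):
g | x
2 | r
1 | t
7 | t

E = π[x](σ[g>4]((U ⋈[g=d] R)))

σ filters on g, owned by the left side.
E' = π[x]((σ[g>4](U) ⋈[g=d] R))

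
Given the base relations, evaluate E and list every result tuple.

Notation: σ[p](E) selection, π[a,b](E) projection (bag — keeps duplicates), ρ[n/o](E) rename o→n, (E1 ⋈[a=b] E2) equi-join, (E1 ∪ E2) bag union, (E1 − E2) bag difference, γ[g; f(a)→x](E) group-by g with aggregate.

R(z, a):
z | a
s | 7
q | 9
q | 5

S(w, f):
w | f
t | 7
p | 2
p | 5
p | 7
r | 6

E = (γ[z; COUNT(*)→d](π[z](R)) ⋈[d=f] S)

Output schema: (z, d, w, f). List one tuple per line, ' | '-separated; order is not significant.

Subexpression sizes:
  R → 3
  π[z](R) → 3
  γ[z; COUNT(*)→d](π[z](R)) → 2
  S → 5
  (γ[z; COUNT(*)→d](π[z](R)) ⋈[d=f] S) → 1

== RESULT ==
z | d | w | f
q | 2 | p | 2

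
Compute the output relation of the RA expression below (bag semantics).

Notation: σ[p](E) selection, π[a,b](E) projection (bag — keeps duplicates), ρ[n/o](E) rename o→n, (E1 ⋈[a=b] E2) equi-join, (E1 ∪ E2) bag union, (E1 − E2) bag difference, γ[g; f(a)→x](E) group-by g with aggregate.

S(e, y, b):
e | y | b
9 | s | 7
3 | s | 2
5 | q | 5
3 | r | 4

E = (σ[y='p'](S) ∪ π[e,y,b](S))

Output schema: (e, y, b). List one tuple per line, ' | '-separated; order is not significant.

Subexpression sizes:
  S → 4
  σ[y='p'](S) → 0
  S → 4
  π[e,y,b](S) → 4
  (σ[y='p'](S) ∪ π[e,y,b](S)) → 4

== RESULT ==
e | y | b
3 | r | 4
3 | s | 2
5 | q | 5
9 | s | 7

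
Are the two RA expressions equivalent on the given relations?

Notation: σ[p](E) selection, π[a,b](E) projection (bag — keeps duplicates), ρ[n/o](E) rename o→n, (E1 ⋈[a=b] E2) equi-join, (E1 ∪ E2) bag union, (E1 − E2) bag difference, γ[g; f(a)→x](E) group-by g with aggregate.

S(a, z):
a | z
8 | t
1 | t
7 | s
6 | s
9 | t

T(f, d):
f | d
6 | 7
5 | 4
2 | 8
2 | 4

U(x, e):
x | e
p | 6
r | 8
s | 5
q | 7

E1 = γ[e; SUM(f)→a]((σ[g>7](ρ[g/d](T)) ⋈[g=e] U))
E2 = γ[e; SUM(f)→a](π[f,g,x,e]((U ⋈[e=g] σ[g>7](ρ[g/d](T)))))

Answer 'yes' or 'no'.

E1 stepwise |·|:
  T → 4
  ρ[g/d](T) → 4
  σ[g>7](ρ[g/d](T)) → 1
  U → 4
  (σ[g>7](ρ[g/d](T)) ⋈[g=e] U) → 1
  γ[e; SUM(f)→a]((σ[g>7](ρ[g/d](T)) ⋈[g=e] U)) → 1
E2 stepwise |·|:
  U → 4
  T → 4
  ρ[g/d](T) → 4
  σ[g>7](ρ[g/d](T)) → 1
  (U ⋈[e=g] σ[g>7](ρ[g/d](T))) → 1
  π[f,g,x,e]((U ⋈[e=g] σ[g>7](ρ[g/d](T)))) → 1
  γ[e; SUM(f)→a](π[f,g,x,e]((U ⋈[e=g] σ[g>7](ρ[g/d](T))))) → 1

E1 and E2 produce the same multiset:
e | a
8 | 2

yes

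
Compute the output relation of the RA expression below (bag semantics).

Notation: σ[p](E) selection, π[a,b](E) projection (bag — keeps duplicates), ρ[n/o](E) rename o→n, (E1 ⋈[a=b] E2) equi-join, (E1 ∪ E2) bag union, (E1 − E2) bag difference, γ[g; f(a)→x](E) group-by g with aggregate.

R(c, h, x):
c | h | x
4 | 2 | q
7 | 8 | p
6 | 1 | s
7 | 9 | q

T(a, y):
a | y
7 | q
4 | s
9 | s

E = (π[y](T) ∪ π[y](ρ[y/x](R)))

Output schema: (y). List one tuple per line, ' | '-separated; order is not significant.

Subexpression sizes:
  T → 3
  π[y](T) → 3
  R → 4
  ρ[y/x](R) → 4
  π[y](ρ[y/x](R)) → 4
  (π[y](T) ∪ π[y](ρ[y/x](R))) → 7

== RESULT ==
y
p
q
q
q
s
s
s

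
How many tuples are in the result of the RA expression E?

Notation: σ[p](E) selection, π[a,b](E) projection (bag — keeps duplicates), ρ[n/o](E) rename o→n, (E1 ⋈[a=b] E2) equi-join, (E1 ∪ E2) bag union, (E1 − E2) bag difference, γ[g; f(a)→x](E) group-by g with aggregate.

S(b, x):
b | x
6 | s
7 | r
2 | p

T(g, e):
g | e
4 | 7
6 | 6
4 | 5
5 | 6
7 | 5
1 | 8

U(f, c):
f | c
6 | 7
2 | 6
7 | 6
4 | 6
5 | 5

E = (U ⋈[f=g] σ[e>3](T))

Per-node cardinality:
  U → 5
  T → 6
  σ[e>3](T) → 6
  (U ⋈[f=g] σ[e>3](T)) → 5

|E| = 5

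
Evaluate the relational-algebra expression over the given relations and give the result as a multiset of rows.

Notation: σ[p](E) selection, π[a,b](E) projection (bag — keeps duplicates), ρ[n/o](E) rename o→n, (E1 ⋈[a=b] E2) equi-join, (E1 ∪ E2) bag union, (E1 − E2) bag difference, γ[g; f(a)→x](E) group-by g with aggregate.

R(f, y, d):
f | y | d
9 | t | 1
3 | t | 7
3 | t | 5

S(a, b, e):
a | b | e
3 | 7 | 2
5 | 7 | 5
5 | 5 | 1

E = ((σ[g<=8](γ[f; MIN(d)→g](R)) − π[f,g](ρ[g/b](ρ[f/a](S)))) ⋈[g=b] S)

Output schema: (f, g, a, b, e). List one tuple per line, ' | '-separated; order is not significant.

Stepwise |·|:
  R → 3
  γ[f; MIN(d)→g](R) → 2
  σ[g<=8](γ[f; MIN(d)→g](R)) → 2
  S → 3
  ρ[f/a](S) → 3
  ρ[g/b](ρ[f/a](S)) → 3
  π[f,g](ρ[g/b](ρ[f/a](S))) → 3
  (σ[g<=8](γ[f; MIN(d)→g](R)) − π[f,g](ρ[g/b](ρ[f/a](S)))) → 2
  S → 3
  ((σ[g<=8](γ[f; MIN(d)→g](R)) − π[f,g](ρ[g/b](ρ[f/a](S)))) ⋈[g=b] S) → 1

== RESULT ==
f | g | a | b | e
3 | 5 | 5 | 5 | 1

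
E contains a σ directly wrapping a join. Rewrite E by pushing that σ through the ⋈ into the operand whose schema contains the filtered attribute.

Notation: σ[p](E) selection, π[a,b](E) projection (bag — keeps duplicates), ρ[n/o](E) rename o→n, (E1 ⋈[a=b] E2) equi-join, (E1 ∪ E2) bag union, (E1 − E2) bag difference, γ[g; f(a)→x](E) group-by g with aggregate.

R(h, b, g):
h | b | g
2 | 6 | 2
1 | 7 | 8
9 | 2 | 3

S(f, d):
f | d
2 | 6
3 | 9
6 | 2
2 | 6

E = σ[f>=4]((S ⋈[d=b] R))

σ filters on f, owned by the left side.
E' = (σ[f>=4](S) ⋈[d=b] R)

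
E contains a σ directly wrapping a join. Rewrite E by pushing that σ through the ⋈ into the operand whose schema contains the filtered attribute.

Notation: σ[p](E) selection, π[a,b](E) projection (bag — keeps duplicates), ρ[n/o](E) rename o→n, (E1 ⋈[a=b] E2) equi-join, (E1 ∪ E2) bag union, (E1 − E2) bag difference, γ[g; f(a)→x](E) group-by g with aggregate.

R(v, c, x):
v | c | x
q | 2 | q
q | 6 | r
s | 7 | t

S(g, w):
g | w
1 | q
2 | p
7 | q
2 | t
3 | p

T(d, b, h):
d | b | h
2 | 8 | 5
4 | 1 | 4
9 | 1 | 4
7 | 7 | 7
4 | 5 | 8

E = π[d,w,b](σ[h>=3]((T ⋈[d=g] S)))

σ filters on h, owned by the left side.
E' = π[d,w,b]((σ[h>=3](T) ⋈[d=g] S))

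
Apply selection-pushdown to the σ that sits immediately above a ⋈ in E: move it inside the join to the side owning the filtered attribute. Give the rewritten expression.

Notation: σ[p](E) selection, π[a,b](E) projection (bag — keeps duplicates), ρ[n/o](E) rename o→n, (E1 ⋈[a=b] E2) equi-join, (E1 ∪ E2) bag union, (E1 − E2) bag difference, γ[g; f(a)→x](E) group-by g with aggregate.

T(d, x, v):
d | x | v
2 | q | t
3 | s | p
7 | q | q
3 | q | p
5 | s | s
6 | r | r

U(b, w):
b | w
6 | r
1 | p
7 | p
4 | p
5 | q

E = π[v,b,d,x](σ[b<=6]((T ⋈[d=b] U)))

σ filters on b, owned by the right side.
E' = π[v,b,d,x]((T ⋈[d=b] σ[b<=6](U)))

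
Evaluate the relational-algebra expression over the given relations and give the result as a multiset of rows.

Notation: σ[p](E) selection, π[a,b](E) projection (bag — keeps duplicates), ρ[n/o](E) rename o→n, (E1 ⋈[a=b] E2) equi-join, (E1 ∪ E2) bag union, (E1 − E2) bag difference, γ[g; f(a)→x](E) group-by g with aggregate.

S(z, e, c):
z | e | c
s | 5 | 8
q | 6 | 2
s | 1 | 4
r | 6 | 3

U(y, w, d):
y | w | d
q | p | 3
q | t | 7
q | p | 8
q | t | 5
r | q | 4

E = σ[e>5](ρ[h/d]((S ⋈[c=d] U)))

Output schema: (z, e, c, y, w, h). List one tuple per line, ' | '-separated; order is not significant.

Row counts bottom-up:
  S → 4
  U → 5
  (S ⋈[c=d] U) → 3
  ρ[h/d]((S ⋈[c=d] U)) → 3
  σ[e>5](ρ[h/d]((S ⋈[c=d] U))) → 1

== RESULT ==
z | e | c | y | w | h
r | 6 | 3 | q | p | 3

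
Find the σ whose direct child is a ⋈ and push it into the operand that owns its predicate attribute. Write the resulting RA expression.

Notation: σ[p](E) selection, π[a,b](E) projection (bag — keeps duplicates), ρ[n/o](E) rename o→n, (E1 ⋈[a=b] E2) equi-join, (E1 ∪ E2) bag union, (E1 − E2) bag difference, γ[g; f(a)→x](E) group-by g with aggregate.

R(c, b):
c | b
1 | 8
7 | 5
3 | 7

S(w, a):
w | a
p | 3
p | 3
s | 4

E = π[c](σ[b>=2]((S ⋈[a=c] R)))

σ filters on b, owned by the right side.
E' = π[c]((S ⋈[a=c] σ[b>=2](R)))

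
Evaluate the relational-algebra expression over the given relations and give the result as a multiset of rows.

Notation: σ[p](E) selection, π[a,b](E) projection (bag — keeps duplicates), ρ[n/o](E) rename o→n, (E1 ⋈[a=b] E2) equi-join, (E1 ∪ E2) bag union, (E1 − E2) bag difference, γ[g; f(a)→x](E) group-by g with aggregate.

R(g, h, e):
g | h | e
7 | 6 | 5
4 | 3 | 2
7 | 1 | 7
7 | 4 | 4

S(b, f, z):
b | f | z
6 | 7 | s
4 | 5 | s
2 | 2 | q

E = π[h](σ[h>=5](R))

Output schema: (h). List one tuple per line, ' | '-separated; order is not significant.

Subexpression sizes:
  R → 4
  σ[h>=5](R) → 1
  π[h](σ[h>=5](R)) → 1

== RESULT ==
h
6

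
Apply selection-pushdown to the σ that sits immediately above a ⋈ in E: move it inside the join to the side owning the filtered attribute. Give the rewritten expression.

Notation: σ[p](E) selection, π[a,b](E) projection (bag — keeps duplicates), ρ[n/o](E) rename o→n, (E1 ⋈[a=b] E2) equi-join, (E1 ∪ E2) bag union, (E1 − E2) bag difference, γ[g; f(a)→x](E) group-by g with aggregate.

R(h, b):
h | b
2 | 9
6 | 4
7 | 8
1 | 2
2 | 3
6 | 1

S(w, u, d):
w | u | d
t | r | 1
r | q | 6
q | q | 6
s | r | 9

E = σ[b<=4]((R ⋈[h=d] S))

σ filters on b, owned by the left side.
E' = (σ[b<=4](R) ⋈[h=d] S)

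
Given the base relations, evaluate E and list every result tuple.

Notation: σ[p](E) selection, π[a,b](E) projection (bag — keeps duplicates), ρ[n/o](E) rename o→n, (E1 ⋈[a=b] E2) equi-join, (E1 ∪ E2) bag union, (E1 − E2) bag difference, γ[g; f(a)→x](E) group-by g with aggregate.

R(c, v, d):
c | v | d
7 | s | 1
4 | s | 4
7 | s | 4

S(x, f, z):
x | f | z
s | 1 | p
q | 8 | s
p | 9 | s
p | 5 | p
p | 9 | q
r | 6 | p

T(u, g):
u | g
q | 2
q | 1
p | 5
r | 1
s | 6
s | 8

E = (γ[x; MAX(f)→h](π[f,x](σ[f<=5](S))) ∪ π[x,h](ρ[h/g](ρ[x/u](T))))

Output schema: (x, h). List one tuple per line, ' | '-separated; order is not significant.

Per-node cardinality:
  S → 6
  σ[f<=5](S) → 2
  π[f,x](σ[f<=5](S)) → 2
  γ[x; MAX(f)→h](π[f,x](σ[f<=5](S))) → 2
  T → 6
  ρ[x/u](T) → 6
  ρ[h/g](ρ[x/u](T)) → 6
  π[x,h](ρ[h/g](ρ[x/u](T))) → 6
  (γ[x; MAX(f)→h](π[f,x](σ[f<=5](S))) ∪ π[x,h](ρ[h/g](ρ[x/u](T)))) → 8

== RESULT ==
x | h
p | 5
p | 5
q | 1
q | 2
r | 1
s | 1
s | 6
s | 8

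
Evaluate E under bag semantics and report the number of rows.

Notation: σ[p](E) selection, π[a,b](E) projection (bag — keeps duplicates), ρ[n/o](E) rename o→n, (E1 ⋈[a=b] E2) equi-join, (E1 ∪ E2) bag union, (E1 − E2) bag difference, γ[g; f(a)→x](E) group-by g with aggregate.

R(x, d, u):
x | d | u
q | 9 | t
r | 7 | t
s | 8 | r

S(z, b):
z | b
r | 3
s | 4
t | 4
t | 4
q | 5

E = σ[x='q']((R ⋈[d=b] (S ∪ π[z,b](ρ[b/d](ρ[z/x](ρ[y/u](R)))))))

Stepwise |·|:
  R → 3
  S → 5
  R → 3
  ρ[y/u](R) → 3
  ρ[z/x](ρ[y/u](R)) → 3
  ρ[b/d](ρ[z/x](ρ[y/u](R))) → 3
  π[z,b](ρ[b/d](ρ[z/x](ρ[y/u](R)))) → 3
  (S ∪ π[z,b](ρ[b/d](ρ[z/x](ρ[y/u](R))))) → 8
  (R ⋈[d=b] (S ∪ π[z,b](ρ[b/d](ρ[z/x](ρ[y/u](R)))))) → 3
  σ[x='q']((R ⋈[d=b] (S ∪ π[z,b](ρ[b/d](ρ[z/x](ρ[y/u](R))))))) → 1

|E| = 1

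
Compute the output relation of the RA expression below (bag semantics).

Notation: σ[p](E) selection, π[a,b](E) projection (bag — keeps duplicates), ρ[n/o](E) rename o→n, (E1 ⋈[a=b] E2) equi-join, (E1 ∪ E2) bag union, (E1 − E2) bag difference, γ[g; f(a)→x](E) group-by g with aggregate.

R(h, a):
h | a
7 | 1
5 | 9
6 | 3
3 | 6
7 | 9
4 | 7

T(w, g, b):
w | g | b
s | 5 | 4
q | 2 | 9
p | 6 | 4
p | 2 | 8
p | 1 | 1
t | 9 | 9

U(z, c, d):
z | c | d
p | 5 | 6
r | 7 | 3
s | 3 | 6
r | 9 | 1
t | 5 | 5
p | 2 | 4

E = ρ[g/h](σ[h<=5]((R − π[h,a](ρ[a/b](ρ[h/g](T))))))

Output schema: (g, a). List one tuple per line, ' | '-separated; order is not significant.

Row counts bottom-up:
  R → 6
  T → 6
  ρ[h/g](T) → 6
  ρ[a/b](ρ[h/g](T)) → 6
  π[h,a](ρ[a/b](ρ[h/g](T))) → 6
  (R − π[h,a](ρ[a/b](ρ[h/g](T)))) → 6
  σ[h<=5]((R − π[h,a](ρ[a/b](ρ[h/g](T))))) → 3
  ρ[g/h](σ[h<=5]((R − π[h,a](ρ[a/b](ρ[h/g](T)))))) → 3

== RESULT ==
g | a
3 | 6
4 | 7
5 | 9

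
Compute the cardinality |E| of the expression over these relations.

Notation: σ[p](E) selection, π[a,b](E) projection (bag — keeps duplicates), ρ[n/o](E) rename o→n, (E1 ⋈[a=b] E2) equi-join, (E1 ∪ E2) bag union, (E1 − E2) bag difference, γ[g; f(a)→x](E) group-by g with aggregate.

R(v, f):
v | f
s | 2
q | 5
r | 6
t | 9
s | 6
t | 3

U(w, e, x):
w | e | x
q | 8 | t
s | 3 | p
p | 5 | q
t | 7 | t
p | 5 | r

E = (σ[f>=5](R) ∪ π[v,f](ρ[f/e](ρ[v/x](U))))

Stepwise |·|:
  R → 6
  σ[f>=5](R) → 4
  U → 5
  ρ[v/x](U) → 5
  ρ[f/e](ρ[v/x](U)) → 5
  π[v,f](ρ[f/e](ρ[v/x](U))) → 5
  (σ[f>=5](R) ∪ π[v,f](ρ[f/e](ρ[v/x](U)))) → 9

|E| = 9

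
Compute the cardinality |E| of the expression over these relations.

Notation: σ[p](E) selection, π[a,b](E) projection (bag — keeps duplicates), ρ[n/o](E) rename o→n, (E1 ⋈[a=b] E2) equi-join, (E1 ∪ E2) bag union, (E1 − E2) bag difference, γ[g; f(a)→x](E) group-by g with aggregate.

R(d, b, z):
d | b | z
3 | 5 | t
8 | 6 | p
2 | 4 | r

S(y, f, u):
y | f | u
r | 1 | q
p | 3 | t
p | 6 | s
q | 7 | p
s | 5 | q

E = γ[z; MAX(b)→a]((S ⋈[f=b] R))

Subexpression sizes:
  S → 5
  R → 3
  (S ⋈[f=b] R) → 2
  γ[z; MAX(b)→a]((S ⋈[f=b] R)) → 2

|E| = 2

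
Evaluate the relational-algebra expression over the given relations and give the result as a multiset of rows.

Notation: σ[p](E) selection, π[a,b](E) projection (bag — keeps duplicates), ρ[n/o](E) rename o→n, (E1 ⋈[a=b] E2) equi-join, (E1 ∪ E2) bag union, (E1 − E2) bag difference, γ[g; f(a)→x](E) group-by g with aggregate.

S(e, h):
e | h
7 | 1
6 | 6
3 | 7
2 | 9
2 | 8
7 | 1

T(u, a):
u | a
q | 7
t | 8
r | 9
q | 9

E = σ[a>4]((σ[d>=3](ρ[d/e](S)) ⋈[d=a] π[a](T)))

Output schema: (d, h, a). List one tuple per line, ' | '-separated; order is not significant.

Subexpression sizes:
  S → 6
  ρ[d/e](S) → 6
  σ[d>=3](ρ[d/e](S)) → 4
  T → 4
  π[a](T) → 4
  (σ[d>=3](ρ[d/e](S)) ⋈[d=a] π[a](T)) → 2
  σ[a>4]((σ[d>=3](ρ[d/e](S)) ⋈[d=a] π[a](T))) → 2

== RESULT ==
d | h | a
7 | 1 | 7
7 | 1 | 7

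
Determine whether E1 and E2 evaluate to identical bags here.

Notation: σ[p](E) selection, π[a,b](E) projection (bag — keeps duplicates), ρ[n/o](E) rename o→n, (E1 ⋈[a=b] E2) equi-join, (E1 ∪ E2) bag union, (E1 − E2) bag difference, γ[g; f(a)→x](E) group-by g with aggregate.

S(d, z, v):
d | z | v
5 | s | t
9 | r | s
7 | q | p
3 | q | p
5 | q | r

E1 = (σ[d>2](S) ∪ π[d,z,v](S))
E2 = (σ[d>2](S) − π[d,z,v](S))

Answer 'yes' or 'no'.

E1 stepwise |·|:
  S → 5
  σ[d>2](S) → 5
  S → 5
  π[d,z,v](S) → 5
  (σ[d>2](S) ∪ π[d,z,v](S)) → 10
E2 stepwise |·|:
  S → 5
  σ[d>2](S) → 5
  S → 5
  π[d,z,v](S) → 5
  (σ[d>2](S) − π[d,z,v](S)) → 0

E1 result:
d | z | v
3 | q | p
3 | q | p
5 | q | r
5 | q | r
5 | s | t
5 | s | t
7 | q | p
7 | q | p
9 | r | s
9 | r | s
E2 result:
d | z | v
(0 rows)
Witness: (3, 'q', 'p') appears 2× in E1 but 0× in E2.

no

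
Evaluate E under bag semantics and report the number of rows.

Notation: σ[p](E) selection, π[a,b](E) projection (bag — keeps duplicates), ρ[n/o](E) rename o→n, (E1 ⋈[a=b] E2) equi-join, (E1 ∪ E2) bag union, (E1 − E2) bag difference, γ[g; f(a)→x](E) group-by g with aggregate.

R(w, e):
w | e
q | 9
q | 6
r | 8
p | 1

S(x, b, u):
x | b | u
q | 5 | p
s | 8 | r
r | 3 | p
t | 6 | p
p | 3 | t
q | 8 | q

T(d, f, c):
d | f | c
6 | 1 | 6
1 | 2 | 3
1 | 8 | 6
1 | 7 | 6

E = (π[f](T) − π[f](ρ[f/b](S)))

Subexpression sizes:
  T → 4
  π[f](T) → 4
  S → 6
  ρ[f/b](S) → 6
  π[f](ρ[f/b](S)) → 6
  (π[f](T) − π[f](ρ[f/b](S))) → 3

|E| = 3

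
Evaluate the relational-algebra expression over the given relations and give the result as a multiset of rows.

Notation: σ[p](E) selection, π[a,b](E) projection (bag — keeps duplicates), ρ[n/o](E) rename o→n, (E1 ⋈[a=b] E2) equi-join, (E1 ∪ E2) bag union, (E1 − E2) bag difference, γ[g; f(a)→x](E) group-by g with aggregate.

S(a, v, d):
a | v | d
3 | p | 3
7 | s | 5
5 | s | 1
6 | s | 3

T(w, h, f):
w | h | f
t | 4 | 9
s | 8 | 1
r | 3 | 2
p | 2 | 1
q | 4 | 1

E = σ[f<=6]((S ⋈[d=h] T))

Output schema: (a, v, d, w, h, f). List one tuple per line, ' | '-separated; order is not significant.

Stepwise |·|:
  S → 4
  T → 5
  (S ⋈[d=h] T) → 2
  σ[f<=6]((S ⋈[d=h] T)) → 2

== RESULT ==
a | v | d | w | h | f
3 | p | 3 | r | 3 | 2
6 | s | 3 | r | 3 | 2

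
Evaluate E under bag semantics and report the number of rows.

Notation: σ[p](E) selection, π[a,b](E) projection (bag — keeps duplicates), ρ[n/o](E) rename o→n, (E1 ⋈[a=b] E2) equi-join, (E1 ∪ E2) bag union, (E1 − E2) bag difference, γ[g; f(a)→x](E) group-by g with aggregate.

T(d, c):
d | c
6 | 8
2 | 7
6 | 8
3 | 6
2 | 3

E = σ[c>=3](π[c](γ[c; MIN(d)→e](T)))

Row counts bottom-up:
  T → 5
  γ[c; MIN(d)→e](T) → 4
  π[c](γ[c; MIN(d)→e](T)) → 4
  σ[c>=3](π[c](γ[c; MIN(d)→e](T))) → 4

|E| = 4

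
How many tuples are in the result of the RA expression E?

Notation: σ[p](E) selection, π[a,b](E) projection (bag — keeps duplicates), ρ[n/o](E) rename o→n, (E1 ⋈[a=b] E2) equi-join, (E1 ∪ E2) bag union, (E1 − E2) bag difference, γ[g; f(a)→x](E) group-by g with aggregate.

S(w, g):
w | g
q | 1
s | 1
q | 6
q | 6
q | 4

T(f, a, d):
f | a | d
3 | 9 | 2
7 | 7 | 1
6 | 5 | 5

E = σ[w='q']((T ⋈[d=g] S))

Stepwise |·|:
  T → 3
  S → 5
  (T ⋈[d=g] S) → 2
  σ[w='q']((T ⋈[d=g] S)) → 1

|E| = 1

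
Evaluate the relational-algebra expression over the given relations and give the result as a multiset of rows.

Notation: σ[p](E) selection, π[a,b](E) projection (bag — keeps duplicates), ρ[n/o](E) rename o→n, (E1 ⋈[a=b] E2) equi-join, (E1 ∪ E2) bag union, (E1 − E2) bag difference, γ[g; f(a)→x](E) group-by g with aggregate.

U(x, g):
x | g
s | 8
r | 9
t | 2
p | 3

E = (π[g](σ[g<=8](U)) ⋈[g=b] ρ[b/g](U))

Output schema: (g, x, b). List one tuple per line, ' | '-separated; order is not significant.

Subexpression sizes:
  U → 4
  σ[g<=8](U) → 3
  π[g](σ[g<=8](U)) → 3
  U → 4
  ρ[b/g](U) → 4
  (π[g](σ[g<=8](U)) ⋈[g=b] ρ[b/g](U)) → 3

== RESULT ==
g | x | b
2 | t | 2
3 | p | 3
8 | s | 8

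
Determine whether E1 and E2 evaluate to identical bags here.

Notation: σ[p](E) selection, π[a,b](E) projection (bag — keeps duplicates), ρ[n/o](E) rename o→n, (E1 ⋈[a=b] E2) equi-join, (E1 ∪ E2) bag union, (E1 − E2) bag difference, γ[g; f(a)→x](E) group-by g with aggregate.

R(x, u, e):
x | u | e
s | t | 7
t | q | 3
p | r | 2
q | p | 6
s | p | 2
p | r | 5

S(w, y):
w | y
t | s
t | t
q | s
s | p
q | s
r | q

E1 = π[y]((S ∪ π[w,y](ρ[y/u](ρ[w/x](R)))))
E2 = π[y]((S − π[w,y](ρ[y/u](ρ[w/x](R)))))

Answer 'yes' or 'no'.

E1 subexpression sizes:
  S → 6
  R → 6
  ρ[w/x](R) → 6
  ρ[y/u](ρ[w/x](R)) → 6
  π[w,y](ρ[y/u](ρ[w/x](R))) → 6
  (S ∪ π[w,y](ρ[y/u](ρ[w/x](R)))) → 12
  π[y]((S ∪ π[w,y](ρ[y/u](ρ[w/x](R))))) → 12
E2 subexpression sizes:
  S → 6
  R → 6
  ρ[w/x](R) → 6
  ρ[y/u](ρ[w/x](R)) → 6
  π[w,y](ρ[y/u](ρ[w/x](R))) → 6
  (S − π[w,y](ρ[y/u](ρ[w/x](R)))) → 5
  π[y]((S − π[w,y](ρ[y/u](ρ[w/x](R))))) → 5

E1 result:
y
p
p
p
q
q
r
r
s
s
s
t
t
E2 result:
y
q
s
s
s
t
Witness: ('t',) appears 2× in E1 but 1× in E2.

no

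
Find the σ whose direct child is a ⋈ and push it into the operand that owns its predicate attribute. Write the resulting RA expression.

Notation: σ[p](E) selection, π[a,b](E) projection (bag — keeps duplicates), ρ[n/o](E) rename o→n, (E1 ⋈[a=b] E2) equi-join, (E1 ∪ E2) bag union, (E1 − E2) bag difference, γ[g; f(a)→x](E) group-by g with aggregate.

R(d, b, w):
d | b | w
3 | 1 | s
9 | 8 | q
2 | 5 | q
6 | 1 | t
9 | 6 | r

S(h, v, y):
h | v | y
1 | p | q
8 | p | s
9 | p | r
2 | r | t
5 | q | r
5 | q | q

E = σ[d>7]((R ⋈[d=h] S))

σ filters on d, owned by the left side.
E' = (σ[d>7](R) ⋈[d=h] S)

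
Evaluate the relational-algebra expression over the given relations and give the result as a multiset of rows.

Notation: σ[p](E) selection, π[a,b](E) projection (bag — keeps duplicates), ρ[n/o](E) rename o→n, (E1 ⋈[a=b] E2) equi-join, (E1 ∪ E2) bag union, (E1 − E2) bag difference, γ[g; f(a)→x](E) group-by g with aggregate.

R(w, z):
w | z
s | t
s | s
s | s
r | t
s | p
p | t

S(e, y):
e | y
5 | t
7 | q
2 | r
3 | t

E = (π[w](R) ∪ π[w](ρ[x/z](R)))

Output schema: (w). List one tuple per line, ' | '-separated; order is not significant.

Row counts bottom-up:
  R → 6
  π[w](R) → 6
  R → 6
  ρ[x/z](R) → 6
  π[w](ρ[x/z](R)) → 6
  (π[w](R) ∪ π[w](ρ[x/z](R))) → 12

== RESULT ==
w
p
p
r
r
s
s
s
s
s
s
s
s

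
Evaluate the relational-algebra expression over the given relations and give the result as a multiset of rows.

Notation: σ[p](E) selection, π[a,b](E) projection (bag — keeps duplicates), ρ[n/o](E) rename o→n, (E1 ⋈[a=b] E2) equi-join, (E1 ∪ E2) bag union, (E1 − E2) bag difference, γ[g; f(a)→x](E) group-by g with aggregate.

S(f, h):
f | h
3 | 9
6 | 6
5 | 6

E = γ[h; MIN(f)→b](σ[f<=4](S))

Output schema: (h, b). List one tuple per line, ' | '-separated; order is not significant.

Subexpression sizes:
  S → 3
  σ[f<=4](S) → 1
  γ[h; MIN(f)→b](σ[f<=4](S)) → 1

== RESULT ==
h | b
9 | 3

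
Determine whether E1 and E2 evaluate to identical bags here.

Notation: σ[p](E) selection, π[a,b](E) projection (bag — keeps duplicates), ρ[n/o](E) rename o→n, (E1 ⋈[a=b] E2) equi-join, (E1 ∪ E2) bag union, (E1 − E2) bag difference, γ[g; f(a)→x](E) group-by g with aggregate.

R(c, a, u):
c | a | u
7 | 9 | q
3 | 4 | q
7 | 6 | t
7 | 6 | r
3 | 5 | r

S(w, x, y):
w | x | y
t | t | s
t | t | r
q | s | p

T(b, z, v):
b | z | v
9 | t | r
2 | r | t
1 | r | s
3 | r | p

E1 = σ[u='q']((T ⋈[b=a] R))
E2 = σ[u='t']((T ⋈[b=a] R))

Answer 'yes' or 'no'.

E1 row counts bottom-up:
  T → 4
  R → 5
  (T ⋈[b=a] R) → 1
  σ[u='q']((T ⋈[b=a] R)) → 1
E2 row counts bottom-up:
  T → 4
  R → 5
  (T ⋈[b=a] R) → 1
  σ[u='t']((T ⋈[b=a] R)) → 0

E1 result:
b | z | v | c | a | u
9 | t | r | 7 | 9 | q
E2 result:
b | z | v | c | a | u
(0 rows)
Witness: (9, 't', 'r', 7, 9, 'q') appears 1× in E1 but 0× in E2.

no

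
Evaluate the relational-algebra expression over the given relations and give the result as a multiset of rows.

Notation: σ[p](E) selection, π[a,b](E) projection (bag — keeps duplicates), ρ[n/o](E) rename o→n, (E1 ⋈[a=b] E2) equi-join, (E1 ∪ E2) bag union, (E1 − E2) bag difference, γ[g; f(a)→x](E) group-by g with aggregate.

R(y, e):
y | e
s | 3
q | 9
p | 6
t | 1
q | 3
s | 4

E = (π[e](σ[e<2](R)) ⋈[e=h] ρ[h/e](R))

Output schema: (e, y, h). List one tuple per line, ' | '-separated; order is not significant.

Stepwise |·|:
  R → 6
  σ[e<2](R) → 1
  π[e](σ[e<2](R)) → 1
  R → 6
  ρ[h/e](R) → 6
  (π[e](σ[e<2](R)) ⋈[e=h] ρ[h/e](R)) → 1

== RESULT ==
e | y | h
1 | t | 1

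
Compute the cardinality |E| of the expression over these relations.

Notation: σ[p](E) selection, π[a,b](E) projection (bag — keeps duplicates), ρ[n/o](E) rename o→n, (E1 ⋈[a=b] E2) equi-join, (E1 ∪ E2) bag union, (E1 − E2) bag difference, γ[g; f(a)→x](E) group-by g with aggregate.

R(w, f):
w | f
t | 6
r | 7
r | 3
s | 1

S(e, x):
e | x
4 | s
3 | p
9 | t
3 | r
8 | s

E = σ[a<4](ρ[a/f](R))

Subexpression sizes:
  R → 4
  ρ[a/f](R) → 4
  σ[a<4](ρ[a/f](R)) → 2

|E| = 2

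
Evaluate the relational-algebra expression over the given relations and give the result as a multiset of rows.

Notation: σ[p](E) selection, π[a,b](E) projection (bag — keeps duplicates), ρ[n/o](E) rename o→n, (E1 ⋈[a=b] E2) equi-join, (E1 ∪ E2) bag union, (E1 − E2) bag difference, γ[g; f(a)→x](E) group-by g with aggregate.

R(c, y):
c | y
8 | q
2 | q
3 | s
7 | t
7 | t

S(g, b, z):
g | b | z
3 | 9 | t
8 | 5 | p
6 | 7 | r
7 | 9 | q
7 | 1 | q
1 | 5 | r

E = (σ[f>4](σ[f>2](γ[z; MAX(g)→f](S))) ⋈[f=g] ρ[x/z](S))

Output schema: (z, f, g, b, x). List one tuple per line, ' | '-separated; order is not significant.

Subexpression sizes:
  S → 6
  γ[z; MAX(g)→f](S) → 4
  σ[f>2](γ[z; MAX(g)→f](S)) → 4
  σ[f>4](σ[f>2](γ[z; MAX(g)→f](S))) → 3
  S → 6
  ρ[x/z](S) → 6
  (σ[f>4](σ[f>2](γ[z; MAX(g)→f](S))) ⋈[f=g] ρ[x/z](S)) → 4

== RESULT ==
z | f | g | b | x
p | 8 | 8 | 5 | p
q | 7 | 7 | 1 | q
q | 7 | 7 | 9 | q
r | 6 | 6 | 7 | r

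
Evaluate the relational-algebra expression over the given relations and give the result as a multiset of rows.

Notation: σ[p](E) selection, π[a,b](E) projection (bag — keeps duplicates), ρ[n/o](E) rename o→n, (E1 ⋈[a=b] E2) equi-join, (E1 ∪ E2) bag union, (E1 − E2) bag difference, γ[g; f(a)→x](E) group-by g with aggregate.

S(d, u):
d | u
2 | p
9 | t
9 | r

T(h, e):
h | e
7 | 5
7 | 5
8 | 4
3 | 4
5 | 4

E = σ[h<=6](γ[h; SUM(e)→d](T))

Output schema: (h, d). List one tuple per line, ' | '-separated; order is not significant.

Per-node cardinality:
  T → 5
  γ[h; SUM(e)→d](T) → 4
  σ[h<=6](γ[h; SUM(e)→d](T)) → 2

== RESULT ==
h | d
3 | 4
5 | 4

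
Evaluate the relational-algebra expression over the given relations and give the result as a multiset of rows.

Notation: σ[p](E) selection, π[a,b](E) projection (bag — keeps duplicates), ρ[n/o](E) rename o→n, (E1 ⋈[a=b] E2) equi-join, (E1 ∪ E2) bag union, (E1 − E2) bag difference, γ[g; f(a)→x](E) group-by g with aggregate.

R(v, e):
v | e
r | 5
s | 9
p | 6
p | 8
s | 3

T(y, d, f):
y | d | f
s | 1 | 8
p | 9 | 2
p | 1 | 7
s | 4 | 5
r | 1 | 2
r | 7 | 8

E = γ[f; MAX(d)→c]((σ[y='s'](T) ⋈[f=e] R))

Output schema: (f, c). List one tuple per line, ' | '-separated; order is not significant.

Per-node cardinality:
  T → 6
  σ[y='s'](T) → 2
  R → 5
  (σ[y='s'](T) ⋈[f=e] R) → 2
  γ[f; MAX(d)→c]((σ[y='s'](T) ⋈[f=e] R)) → 2

== RESULT ==
f | c
5 | 4
8 | 1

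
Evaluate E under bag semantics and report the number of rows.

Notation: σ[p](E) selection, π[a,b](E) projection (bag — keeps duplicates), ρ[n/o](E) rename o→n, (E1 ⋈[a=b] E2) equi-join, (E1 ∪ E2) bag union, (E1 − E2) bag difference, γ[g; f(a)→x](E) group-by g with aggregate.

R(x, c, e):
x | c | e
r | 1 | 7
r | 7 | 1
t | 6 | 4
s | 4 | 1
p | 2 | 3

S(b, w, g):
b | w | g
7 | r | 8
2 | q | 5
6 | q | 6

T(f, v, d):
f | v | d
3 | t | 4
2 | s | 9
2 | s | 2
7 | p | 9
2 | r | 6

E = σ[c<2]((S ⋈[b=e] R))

Row counts bottom-up:
  S → 3
  R → 5
  (S ⋈[b=e] R) → 1
  σ[c<2]((S ⋈[b=e] R)) → 1

|E| = 1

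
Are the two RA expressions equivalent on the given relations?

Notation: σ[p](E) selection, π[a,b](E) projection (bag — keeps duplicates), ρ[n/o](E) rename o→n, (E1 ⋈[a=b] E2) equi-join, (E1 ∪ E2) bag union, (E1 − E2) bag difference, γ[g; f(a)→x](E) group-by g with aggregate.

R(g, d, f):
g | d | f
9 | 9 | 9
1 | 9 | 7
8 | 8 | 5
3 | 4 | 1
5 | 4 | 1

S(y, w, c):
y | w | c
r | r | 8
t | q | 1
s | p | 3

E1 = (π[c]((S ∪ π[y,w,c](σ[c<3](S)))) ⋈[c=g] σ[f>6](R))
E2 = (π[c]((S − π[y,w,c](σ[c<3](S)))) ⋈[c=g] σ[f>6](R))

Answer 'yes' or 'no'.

E1 row counts bottom-up:
  S → 3
  S → 3
  σ[c<3](S) → 1
  π[y,w,c](σ[c<3](S)) → 1
  (S ∪ π[y,w,c](σ[c<3](S))) → 4
  π[c]((S ∪ π[y,w,c](σ[c<3](S)))) → 4
  R → 5
  σ[f>6](R) → 2
  (π[c]((S ∪ π[y,w,c](σ[c<3](S)))) ⋈[c=g] σ[f>6](R)) → 2
E2 row counts bottom-up:
  S → 3
  S → 3
  σ[c<3](S) → 1
  π[y,w,c](σ[c<3](S)) → 1
  (S − π[y,w,c](σ[c<3](S))) → 2
  π[c]((S − π[y,w,c](σ[c<3](S)))) → 2
  R → 5
  σ[f>6](R) → 2
  (π[c]((S − π[y,w,c](σ[c<3](S)))) ⋈[c=g] σ[f>6](R)) → 0

E1 result:
c | g | d | f
1 | 1 | 9 | 7
1 | 1 | 9 | 7
E2 result:
c | g | d | f
(0 rows)
Witness: (1, 1, 9, 7) appears 2× in E1 but 0× in E2.

no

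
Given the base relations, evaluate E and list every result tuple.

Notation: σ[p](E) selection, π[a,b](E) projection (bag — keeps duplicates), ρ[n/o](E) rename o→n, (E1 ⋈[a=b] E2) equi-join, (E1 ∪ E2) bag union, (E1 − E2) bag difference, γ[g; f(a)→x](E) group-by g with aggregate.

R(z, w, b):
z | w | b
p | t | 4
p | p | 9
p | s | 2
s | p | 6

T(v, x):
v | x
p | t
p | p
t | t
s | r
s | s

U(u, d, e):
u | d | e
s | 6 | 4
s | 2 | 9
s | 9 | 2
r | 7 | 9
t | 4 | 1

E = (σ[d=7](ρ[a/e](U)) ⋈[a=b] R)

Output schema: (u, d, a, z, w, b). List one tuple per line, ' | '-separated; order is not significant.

Per-node cardinality:
  U → 5
  ρ[a/e](U) → 5
  σ[d=7](ρ[a/e](U)) → 1
  R → 4
  (σ[d=7](ρ[a/e](U)) ⋈[a=b] R) → 1

== RESULT ==
u | d | a | z | w | b
r | 7 | 9 | p | p | 9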